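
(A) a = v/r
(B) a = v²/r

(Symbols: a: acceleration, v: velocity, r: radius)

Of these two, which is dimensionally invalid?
(A)

(A) a = v/r: LHS [L T^-2], RHS [T^-1] ✗
(B) a = v²/r: LHS [L T^-2], RHS [L T^-2] ✓

Expression (A) a = v/r is dimensionally incorrect.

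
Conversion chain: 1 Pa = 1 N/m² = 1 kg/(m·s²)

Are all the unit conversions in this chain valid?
The chain is correct (no errors).

Correct: Pascal is Newton per square meter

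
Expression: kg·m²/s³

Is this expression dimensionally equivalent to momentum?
No

The expression kg·m²/s³ has dimensions [L^2 M T^-3], but momentum has dimensions [L M T^-1].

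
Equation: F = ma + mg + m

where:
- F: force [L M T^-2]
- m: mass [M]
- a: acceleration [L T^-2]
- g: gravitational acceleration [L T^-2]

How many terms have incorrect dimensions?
1

LHS F: [L M T^-2]
- ma: [L M T^-2] ✓
- mg: [L M T^-2] ✓
- m: [M] ✗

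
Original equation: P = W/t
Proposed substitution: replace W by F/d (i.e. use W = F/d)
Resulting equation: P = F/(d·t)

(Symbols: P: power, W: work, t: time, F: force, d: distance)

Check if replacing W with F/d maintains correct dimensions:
No

[W] = [L^2 M T^-2] and [F/d] = [M T^-2]. These differ, so the substitution replaces a quantity by one of different dimensions and the result P = F/(d·t) has LHS [L^2 M T^-3] vs RHS [M T^-3] — inconsistent.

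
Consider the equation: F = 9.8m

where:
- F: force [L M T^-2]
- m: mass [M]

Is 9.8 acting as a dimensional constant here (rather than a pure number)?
Yes

F has dimensions [L M T^-2], while m alone has dimensions [M]. For the equation to balance, the factor 9.8 must carry dimensions [L T^-2] — it is a dimensional constant (a numerical value of a physical quantity with its units suppressed), not a pure number.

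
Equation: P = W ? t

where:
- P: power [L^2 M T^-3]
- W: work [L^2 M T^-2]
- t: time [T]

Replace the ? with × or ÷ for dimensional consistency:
division (÷): P = W ÷ t

P [L^2 M T^-3]; W [L^2 M T^-2]; t [T].
W × t → [L^2 M T^-1] ✗
W ÷ t → [L^2 M T^-3] ✓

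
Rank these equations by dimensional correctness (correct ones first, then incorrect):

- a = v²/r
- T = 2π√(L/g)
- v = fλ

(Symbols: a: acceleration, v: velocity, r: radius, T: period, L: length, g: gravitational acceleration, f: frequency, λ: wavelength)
Dimensionally correct: a = v²/r, T = 2π√(L/g), v = fλ
Dimensionally incorrect: none
Ordered (correct first, then incorrect): a = v²/r, T = 2π√(L/g), v = fλ

- a = v²/r: LHS [L T^-2], RHS [L T^-2] → correct ✓
- T = 2π√(L/g): LHS [T], RHS [T] → correct ✓
- v = fλ: LHS [L T^-1], RHS [L T^-1] → correct ✓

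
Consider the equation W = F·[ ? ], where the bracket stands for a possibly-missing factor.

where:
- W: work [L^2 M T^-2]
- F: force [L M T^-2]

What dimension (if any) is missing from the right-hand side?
[L] — length (e.g. a distance d)

W has dimensions [L^2 M T^-2]; F has dimensions [L M T^-2].
The bracketed factor must supply [L^2 M T^-2] / [L M T^-2] = [L].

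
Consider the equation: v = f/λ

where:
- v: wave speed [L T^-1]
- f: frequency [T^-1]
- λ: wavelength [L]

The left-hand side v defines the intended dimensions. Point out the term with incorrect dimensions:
The right-hand side term f/λ

v has dimensions [L T^-1], but f/λ has dimensions [L^-1 T^-1], so the term f/λ is dimensionally wrong for v.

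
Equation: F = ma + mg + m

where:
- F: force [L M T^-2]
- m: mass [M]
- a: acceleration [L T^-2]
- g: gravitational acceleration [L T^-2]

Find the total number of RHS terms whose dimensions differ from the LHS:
1

LHS F: [L M T^-2]
- ma: [L M T^-2] ✓
- mg: [L M T^-2] ✓
- m: [M] ✗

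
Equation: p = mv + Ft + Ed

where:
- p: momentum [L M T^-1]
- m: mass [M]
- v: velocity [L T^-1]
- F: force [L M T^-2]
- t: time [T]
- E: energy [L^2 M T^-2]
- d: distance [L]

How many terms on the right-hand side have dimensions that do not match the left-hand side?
1

LHS p: [L M T^-1]
- mv: [L M T^-1] ✓
- Ft: [L M T^-1] ✓
- Ed: [L^3 M T^-2] ✗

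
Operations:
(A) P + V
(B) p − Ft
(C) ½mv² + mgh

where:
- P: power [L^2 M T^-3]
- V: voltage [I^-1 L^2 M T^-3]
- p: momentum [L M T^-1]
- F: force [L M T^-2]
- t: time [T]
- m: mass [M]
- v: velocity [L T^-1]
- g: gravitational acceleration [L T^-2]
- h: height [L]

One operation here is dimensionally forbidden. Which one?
(A) P + V

(A) P + V: P [L^2 M T^-3] and V [I^-1 L^2 M T^-3] — different dimensions cannot be added/subtracted ✗
(B) p − Ft: p [L M T^-1] and Ft [L M T^-1] — same dimensions ✓
(C) ½mv² + mgh: ½mv² [L^2 M T^-2] and mgh [L^2 M T^-2] — same dimensions ✓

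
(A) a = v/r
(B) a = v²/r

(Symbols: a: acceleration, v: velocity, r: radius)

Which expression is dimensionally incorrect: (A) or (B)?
(A)

(A) a = v/r: LHS [L T^-2], RHS [T^-1] ✗
(B) a = v²/r: LHS [L T^-2], RHS [L T^-2] ✓

Expression (A) a = v/r is dimensionally incorrect.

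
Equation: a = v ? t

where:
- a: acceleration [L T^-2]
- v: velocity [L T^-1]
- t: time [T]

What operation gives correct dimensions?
division (÷): a = v ÷ t

a [L T^-2]; v [L T^-1]; t [T].
v × t → [L] ✗
v ÷ t → [L T^-2] ✓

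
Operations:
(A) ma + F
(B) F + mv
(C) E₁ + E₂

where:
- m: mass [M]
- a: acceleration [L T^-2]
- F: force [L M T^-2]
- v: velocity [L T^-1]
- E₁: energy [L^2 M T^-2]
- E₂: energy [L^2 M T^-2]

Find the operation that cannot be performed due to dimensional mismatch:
(B) F + mv

(A) ma + F: ma [L M T^-2] and F [L M T^-2] — same dimensions ✓
(B) F + mv: F [L M T^-2] and mv [L M T^-1] — different dimensions cannot be added/subtracted ✗
(C) E₁ + E₂: E₁ [L^2 M T^-2] and E₂ [L^2 M T^-2] — same dimensions ✓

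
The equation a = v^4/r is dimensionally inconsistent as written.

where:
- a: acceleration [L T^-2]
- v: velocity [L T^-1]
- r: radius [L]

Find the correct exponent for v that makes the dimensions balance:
The exponent of v should be 2: a = v^2/r

The LHS a has dimensions [L T^-2]; v has dimensions [L T^-1].
As written, the RHS v^4/r (exponent 4 on v) has dimensions [L^3 T^-4], which does not match.
With exponent 2, the RHS v^2/r has dimensions [L T^-2], matching the LHS.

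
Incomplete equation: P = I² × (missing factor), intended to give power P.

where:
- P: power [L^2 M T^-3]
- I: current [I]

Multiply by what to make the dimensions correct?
R (resistance), dimensions [I^-2 L^2 M T^-3]

P has dimensions [L^2 M T^-3] and I² has dimensions [I^2].
The missing factor must have dimensions [L^2 M T^-3] / [I^2] = [I^-2 L^2 M T^-3], i.e. resistance (R).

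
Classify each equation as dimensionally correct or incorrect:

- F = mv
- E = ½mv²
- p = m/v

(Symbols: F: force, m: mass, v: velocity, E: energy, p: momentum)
Dimensionally correct: E = ½mv²
Dimensionally incorrect: F = mv, p = m/v
Ordered (correct first, then incorrect): E = ½mv², F = mv, p = m/v

- F = mv: LHS [L M T^-2], RHS [L M T^-1] → incorrect ✗
- E = ½mv²: LHS [L^2 M T^-2], RHS [L^2 M T^-2] → correct ✓
- p = m/v: LHS [L M T^-1], RHS [L^-1 M T] → incorrect ✗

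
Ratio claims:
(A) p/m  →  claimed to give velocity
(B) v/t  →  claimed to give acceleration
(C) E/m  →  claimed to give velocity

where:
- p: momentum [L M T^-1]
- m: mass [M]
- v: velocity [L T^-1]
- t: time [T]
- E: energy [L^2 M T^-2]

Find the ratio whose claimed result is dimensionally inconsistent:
(C) E/m does not give velocity

(A) p/m: [L T^-1] = velocity [L T^-1] ✓
(B) v/t: [L T^-2] = acceleration [L T^-2] ✓
(C) E/m: [L^2 T^-2] ≠ velocity [L T^-1] ✗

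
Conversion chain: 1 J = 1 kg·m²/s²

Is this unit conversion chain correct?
The chain is correct (no errors).

Correct: Joule is defined as kg·m²/s²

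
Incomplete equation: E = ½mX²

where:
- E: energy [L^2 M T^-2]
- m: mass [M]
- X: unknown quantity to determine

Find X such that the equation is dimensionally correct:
X = v (velocity), dimensions [L T^-1]

E has dimensions [L^2 M T^-2]; the rest of the RHS (½m) has dimensions [M].
So X² must have dimensions [L^2 T^-2], i.e. X has dimensions [L T^-1] — X = v (velocity).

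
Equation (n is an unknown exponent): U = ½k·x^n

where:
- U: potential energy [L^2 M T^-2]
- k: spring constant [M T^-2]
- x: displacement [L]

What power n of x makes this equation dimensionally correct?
n = 2

U has dimensions [L^2 M T^-2]; x has dimensions [L].
The rest of the RHS has dimensions [M T^-2], so x^n must supply [L^2].
With n = 2: ½k·x^2 has dimensions [L^2 M T^-2], matching the LHS ✓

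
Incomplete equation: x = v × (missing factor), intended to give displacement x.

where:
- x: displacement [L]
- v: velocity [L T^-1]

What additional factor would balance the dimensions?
t (time), dimensions [T]

x has dimensions [L] and v has dimensions [L T^-1].
The missing factor must have dimensions [L] / [L T^-1] = [T], i.e. time (t).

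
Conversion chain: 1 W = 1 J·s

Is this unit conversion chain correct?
The chain is incorrect (it contains an error).

Incorrect: Watt is J/s, not J·s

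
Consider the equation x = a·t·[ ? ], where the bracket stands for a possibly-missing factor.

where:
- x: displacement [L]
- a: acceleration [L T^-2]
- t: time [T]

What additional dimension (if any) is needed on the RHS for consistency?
[T] — time (e.g. t)

x has dimensions [L]; a·t has dimensions [L T^-1].
The bracketed factor must supply [L] / [L T^-1] = [T].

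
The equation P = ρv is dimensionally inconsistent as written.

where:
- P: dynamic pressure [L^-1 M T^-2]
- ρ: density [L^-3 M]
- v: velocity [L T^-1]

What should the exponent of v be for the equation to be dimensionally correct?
The exponent of v should be 2: P = ρv^2

The LHS P has dimensions [L^-1 M T^-2]; v has dimensions [L T^-1].
As written, the RHS ρv (exponent 1 on v) has dimensions [L^-2 M T^-1], which does not match.
With exponent 2, the RHS ρv^2 has dimensions [L^-1 M T^-2], matching the LHS.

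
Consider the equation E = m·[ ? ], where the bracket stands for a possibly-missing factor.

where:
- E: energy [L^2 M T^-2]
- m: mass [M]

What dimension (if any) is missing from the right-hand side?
[L^2 T^-2] — velocity squared (e.g. v²)

E has dimensions [L^2 M T^-2]; m has dimensions [M].
The bracketed factor must supply [L^2 M T^-2] / [M] = [L^2 T^-2].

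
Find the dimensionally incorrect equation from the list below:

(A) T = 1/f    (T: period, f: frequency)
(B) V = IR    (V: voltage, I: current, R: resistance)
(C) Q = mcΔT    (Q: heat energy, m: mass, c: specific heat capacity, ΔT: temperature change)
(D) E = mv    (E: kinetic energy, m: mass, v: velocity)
(D) E = mv

The equation (D) E = mv is dimensionally incorrect.

LHS (E): [L^2 M T^-2]
RHS (mv): [L M T^-1] ✗

The dimensions do not match. The other three equations balance.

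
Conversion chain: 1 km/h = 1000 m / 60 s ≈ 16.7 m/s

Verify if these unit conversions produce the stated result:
The chain is incorrect (it contains an error).

Incorrect: 1 h = 3600 s, not 60 s (1 km/h ≈ 0.278 m/s)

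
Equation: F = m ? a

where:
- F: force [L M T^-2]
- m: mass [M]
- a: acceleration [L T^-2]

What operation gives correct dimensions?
multiplication (×): F = m × a

F [L M T^-2]; m [M]; a [L T^-2].
m × a → [L M T^-2] ✓
m ÷ a → [L^-1 M T^2] ✗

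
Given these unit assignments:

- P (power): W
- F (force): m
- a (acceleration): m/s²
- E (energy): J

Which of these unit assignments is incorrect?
F

The variable F (force) should have units N, not m.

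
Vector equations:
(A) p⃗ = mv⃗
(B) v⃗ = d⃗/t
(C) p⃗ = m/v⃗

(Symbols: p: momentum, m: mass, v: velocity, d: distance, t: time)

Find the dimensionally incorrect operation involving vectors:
(C) p⃗ = m/v⃗

(A) p⃗ = mv⃗: LHS [L M T^-1], RHS [L M T^-1] ✓ — mass (scalar) times velocity (vector)
(B) v⃗ = d⃗/t: LHS [L T^-1], RHS [L T^-1] ✓ — displacement (vector) divided by time (scalar)
(C) p⃗ = m/v⃗: LHS [L M T^-1], RHS [L^-1 M T] ✗ — momentum is mass times velocity; should be mv⃗ (and division by a vector is undefined)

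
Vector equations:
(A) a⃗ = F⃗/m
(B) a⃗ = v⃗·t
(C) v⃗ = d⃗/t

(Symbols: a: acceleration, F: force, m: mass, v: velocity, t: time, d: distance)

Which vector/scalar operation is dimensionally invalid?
(B) a⃗ = v⃗·t

(A) a⃗ = F⃗/m: LHS [L T^-2], RHS [L T^-2] ✓ — force (vector) divided by mass (scalar)
(B) a⃗ = v⃗·t: LHS [L T^-2], RHS [L] ✗ — acceleration is velocity per time; should be v⃗/t
(C) v⃗ = d⃗/t: LHS [L T^-1], RHS [L T^-1] ✓ — displacement (vector) divided by time (scalar)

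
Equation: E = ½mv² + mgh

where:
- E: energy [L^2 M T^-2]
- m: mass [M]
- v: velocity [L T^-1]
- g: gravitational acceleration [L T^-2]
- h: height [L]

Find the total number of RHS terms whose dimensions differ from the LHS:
0

LHS E: [L^2 M T^-2]
- ½mv²: [L^2 M T^-2] ✓
- mgh: [L^2 M T^-2] ✓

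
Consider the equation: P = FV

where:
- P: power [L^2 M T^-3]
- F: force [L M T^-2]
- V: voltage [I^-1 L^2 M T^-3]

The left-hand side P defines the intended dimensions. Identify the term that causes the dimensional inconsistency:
The right-hand side term FV

P has dimensions [L^2 M T^-3], but FV has dimensions [I^-1 L^3 M^2 T^-5], so the term FV is dimensionally wrong for P.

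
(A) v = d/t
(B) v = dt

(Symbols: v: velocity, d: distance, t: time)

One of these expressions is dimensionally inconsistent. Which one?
(B)

(A) v = d/t: LHS [L T^-1], RHS [L T^-1] ✓
(B) v = dt: LHS [L T^-1], RHS [L T] ✗

Expression (B) v = dt is dimensionally incorrect.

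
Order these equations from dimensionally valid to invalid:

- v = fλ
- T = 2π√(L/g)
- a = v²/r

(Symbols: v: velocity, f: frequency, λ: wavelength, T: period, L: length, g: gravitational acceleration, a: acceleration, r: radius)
Dimensionally correct: v = fλ, T = 2π√(L/g), a = v²/r
Dimensionally incorrect: none
Ordered (correct first, then incorrect): v = fλ, T = 2π√(L/g), a = v²/r

- v = fλ: LHS [L T^-1], RHS [L T^-1] → correct ✓
- T = 2π√(L/g): LHS [T], RHS [T] → correct ✓
- a = v²/r: LHS [L T^-2], RHS [L T^-2] → correct ✓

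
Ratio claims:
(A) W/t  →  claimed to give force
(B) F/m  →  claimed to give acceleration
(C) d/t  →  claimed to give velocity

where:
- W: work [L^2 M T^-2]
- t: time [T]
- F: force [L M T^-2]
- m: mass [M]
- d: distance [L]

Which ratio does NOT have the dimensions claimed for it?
(A) W/t does not give force

(A) W/t: [L^2 M T^-3] ≠ force [L M T^-2] ✗
(B) F/m: [L T^-2] = acceleration [L T^-2] ✓
(C) d/t: [L T^-1] = velocity [L T^-1] ✓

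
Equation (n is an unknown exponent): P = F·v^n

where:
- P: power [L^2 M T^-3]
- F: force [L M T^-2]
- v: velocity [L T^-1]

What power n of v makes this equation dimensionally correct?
n = 1

P has dimensions [L^2 M T^-3]; v has dimensions [L T^-1].
The rest of the RHS has dimensions [L M T^-2], so v^n must supply [L T^-1].
With n = 1: F·v^1 has dimensions [L^2 M T^-3], matching the LHS ✓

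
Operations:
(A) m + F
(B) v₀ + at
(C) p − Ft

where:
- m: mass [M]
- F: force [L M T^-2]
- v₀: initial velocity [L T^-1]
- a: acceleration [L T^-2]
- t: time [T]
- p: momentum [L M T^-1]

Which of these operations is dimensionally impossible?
(A) m + F

(A) m + F: m [M] and F [L M T^-2] — different dimensions cannot be added/subtracted ✗
(B) v₀ + at: v₀ [L T^-1] and at [L T^-1] — same dimensions ✓
(C) p − Ft: p [L M T^-1] and Ft [L M T^-1] — same dimensions ✓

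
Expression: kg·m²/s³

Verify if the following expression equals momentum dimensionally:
No

The expression kg·m²/s³ has dimensions [L^2 M T^-3], but momentum has dimensions [L M T^-1].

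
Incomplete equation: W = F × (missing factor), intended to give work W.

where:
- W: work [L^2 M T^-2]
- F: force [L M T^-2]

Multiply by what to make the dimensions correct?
d (distance), dimensions [L]

W has dimensions [L^2 M T^-2] and F has dimensions [L M T^-2].
The missing factor must have dimensions [L^2 M T^-2] / [L M T^-2] = [L], i.e. distance (d).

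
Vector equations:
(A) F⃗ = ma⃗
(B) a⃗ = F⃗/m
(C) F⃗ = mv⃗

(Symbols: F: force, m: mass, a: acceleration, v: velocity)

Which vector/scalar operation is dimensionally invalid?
(C) F⃗ = mv⃗

(A) F⃗ = ma⃗: LHS [L M T^-2], RHS [L M T^-2] ✓ — Force and acceleration are vectors, mass is a scalar
(B) a⃗ = F⃗/m: LHS [L T^-2], RHS [L T^-2] ✓ — force (vector) divided by mass (scalar)
(C) F⃗ = mv⃗: LHS [L M T^-2], RHS [L M T^-1] ✗ — mass times velocity is momentum, not force; should be ma⃗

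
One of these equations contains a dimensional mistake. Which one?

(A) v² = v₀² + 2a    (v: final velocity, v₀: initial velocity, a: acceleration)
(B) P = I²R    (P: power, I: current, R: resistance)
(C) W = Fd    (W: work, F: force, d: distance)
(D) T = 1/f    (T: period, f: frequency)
(A) v² = v₀² + 2a

The equation (A) v² = v₀² + 2a is dimensionally incorrect.

LHS (v²): [L^2 T^-2]
RHS terms:
  - v₀²: [L^2 T^-2] ✓
  - 2a: [L T^-2] ✗ (does not match LHS)

The dimensions do not match. The other three equations balance.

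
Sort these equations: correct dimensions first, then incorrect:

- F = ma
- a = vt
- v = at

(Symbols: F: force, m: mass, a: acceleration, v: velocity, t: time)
Dimensionally correct: F = ma, v = at
Dimensionally incorrect: a = vt
Ordered (correct first, then incorrect): F = ma, v = at, a = vt

- F = ma: LHS [L M T^-2], RHS [L M T^-2] → correct ✓
- a = vt: LHS [L T^-2], RHS [L] → incorrect ✗
- v = at: LHS [L T^-1], RHS [L T^-1] → correct ✓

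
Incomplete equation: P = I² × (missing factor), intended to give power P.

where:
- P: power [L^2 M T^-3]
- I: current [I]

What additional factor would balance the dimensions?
R (resistance), dimensions [I^-2 L^2 M T^-3]

P has dimensions [L^2 M T^-3] and I² has dimensions [I^2].
The missing factor must have dimensions [L^2 M T^-3] / [I^2] = [I^-2 L^2 M T^-3], i.e. resistance (R).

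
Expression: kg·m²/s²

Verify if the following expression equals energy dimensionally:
Yes

The expression kg·m²/s² has dimensions [L^2 M T^-2], which is exactly energy [L^2 M T^-2].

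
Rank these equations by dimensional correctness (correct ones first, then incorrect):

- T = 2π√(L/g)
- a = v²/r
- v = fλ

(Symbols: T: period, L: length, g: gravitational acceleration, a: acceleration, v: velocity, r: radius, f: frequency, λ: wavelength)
Dimensionally correct: T = 2π√(L/g), a = v²/r, v = fλ
Dimensionally incorrect: none
Ordered (correct first, then incorrect): T = 2π√(L/g), a = v²/r, v = fλ

- T = 2π√(L/g): LHS [T], RHS [T] → correct ✓
- a = v²/r: LHS [L T^-2], RHS [L T^-2] → correct ✓
- v = fλ: LHS [L T^-1], RHS [L T^-1] → correct ✓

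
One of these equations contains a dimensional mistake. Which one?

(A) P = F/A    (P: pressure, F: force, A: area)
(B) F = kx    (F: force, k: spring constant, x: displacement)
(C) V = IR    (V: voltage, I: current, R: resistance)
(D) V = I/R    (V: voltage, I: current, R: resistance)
(D) V = I/R

The equation (D) V = I/R is dimensionally incorrect.

LHS (V): [I^-1 L^2 M T^-3]
RHS (I/R): [I^3 L^-2 M^-1 T^3] ✗

The dimensions do not match. The other three equations balance.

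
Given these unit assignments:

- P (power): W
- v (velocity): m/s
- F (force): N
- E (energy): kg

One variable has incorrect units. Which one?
E

The variable E (energy) should have units J, not kg.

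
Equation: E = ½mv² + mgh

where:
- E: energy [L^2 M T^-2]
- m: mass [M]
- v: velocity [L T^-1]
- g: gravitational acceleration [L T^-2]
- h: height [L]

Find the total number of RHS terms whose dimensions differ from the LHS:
0

LHS E: [L^2 M T^-2]
- ½mv²: [L^2 M T^-2] ✓
- mgh: [L^2 M T^-2] ✓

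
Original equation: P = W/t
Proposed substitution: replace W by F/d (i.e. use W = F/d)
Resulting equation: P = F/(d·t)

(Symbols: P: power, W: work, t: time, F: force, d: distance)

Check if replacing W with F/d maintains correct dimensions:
No

[W] = [L^2 M T^-2] and [F/d] = [M T^-2]. These differ, so the substitution replaces a quantity by one of different dimensions and the result P = F/(d·t) has LHS [L^2 M T^-3] vs RHS [M T^-3] — inconsistent.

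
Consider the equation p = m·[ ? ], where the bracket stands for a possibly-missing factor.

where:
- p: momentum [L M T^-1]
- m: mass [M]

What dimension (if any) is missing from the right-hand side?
[L T^-1] — velocity (e.g. v)

p has dimensions [L M T^-1]; m has dimensions [M].
The bracketed factor must supply [L M T^-1] / [M] = [L T^-1].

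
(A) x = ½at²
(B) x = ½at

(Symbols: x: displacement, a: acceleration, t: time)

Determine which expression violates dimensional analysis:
(B)

(A) x = ½at²: LHS [L], RHS [L] ✓
(B) x = ½at: LHS [L], RHS [L T^-1] ✗

Expression (B) x = ½at is dimensionally incorrect.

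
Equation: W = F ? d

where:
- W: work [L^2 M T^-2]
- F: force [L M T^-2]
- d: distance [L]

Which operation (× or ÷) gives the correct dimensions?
multiplication (×): W = F × d

W [L^2 M T^-2]; F [L M T^-2]; d [L].
F × d → [L^2 M T^-2] ✓
F ÷ d → [M T^-2] ✗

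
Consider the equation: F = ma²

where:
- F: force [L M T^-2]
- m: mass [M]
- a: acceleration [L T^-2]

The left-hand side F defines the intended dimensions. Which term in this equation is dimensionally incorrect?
The right-hand side term ma²

F has dimensions [L M T^-2], but ma² has dimensions [L^2 M T^-4], so the term ma² is dimensionally wrong for F.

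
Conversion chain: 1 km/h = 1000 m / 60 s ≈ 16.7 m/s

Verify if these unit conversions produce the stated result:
The chain is incorrect (it contains an error).

Incorrect: 1 h = 3600 s, not 60 s (1 km/h ≈ 0.278 m/s)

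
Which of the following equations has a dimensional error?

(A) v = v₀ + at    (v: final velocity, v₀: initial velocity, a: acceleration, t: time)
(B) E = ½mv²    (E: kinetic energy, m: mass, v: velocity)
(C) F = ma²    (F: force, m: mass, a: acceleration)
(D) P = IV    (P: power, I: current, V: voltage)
(C) F = ma²

The equation (C) F = ma² is dimensionally incorrect.

LHS (F): [L M T^-2]
RHS (ma²): [L^2 M T^-4] ✗

The dimensions do not match. The other three equations balance.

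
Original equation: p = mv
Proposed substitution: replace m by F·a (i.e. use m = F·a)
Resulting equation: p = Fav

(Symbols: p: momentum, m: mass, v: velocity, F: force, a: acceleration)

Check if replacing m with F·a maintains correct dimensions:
No

[m] = [M] and [F·a] = [L^2 M T^-4]. These differ, so the substitution replaces a quantity by one of different dimensions and the result p = Fav has LHS [L M T^-1] vs RHS [L^3 M T^-5] — inconsistent.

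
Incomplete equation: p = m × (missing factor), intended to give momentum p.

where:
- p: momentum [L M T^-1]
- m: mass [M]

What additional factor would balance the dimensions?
v (velocity), dimensions [L T^-1]

p has dimensions [L M T^-1] and m has dimensions [M].
The missing factor must have dimensions [L M T^-1] / [M] = [L T^-1], i.e. velocity (v).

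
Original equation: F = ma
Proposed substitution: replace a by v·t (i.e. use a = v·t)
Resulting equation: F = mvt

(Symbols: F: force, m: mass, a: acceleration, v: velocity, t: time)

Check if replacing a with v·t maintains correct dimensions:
No

[a] = [L T^-2] and [v·t] = [L]. These differ, so the substitution replaces a quantity by one of different dimensions and the result F = mvt has LHS [L M T^-2] vs RHS [L M] — inconsistent.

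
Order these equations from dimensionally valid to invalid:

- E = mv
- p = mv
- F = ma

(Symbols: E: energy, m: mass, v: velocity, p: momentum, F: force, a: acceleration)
Dimensionally correct: p = mv, F = ma
Dimensionally incorrect: E = mv
Ordered (correct first, then incorrect): p = mv, F = ma, E = mv

- E = mv: LHS [L^2 M T^-2], RHS [L M T^-1] → incorrect ✗
- p = mv: LHS [L M T^-1], RHS [L M T^-1] → correct ✓
- F = ma: LHS [L M T^-2], RHS [L M T^-2] → correct ✓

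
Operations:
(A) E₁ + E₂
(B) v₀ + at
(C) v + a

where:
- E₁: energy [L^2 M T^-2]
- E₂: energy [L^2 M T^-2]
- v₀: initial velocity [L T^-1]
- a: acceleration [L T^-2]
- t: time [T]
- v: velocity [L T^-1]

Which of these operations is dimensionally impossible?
(C) v + a

(A) E₁ + E₂: E₁ [L^2 M T^-2] and E₂ [L^2 M T^-2] — same dimensions ✓
(B) v₀ + at: v₀ [L T^-1] and at [L T^-1] — same dimensions ✓
(C) v + a: v [L T^-1] and a [L T^-2] — different dimensions cannot be added/subtracted ✗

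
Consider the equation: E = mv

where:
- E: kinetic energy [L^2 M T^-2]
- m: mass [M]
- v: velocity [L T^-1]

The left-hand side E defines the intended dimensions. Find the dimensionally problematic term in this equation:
The right-hand side term mv

E has dimensions [L^2 M T^-2], but mv has dimensions [L M T^-1], so the term mv is dimensionally wrong for E.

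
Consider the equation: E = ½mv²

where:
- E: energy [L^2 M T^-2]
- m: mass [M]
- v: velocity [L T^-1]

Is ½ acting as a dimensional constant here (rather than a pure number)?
No

E has dimensions [L^2 M T^-2] and mv² already has dimensions [L^2 M T^-2], so the equation balances without ½ contributing any dimensions. ½ is a pure (dimensionless) number; changing or removing it would not affect dimensional consistency.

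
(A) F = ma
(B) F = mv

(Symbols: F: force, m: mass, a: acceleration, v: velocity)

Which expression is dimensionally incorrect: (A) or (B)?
(B)

(A) F = ma: LHS [L M T^-2], RHS [L M T^-2] ✓
(B) F = mv: LHS [L M T^-2], RHS [L M T^-1] ✗

Expression (B) F = mv is dimensionally incorrect.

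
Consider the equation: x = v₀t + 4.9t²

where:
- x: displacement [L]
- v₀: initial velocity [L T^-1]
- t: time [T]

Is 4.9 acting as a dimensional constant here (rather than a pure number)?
Yes

x has dimensions [L], while t² alone has dimensions [T^2]. For the equation to balance, the factor 4.9 must carry dimensions [L T^-2] — it is a dimensional constant (a numerical value of a physical quantity with its units suppressed), not a pure number.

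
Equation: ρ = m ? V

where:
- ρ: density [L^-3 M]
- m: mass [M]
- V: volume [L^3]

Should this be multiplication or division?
division (÷): ρ = m ÷ V

ρ [L^-3 M]; m [M]; V [L^3].
m × V → [L^3 M] ✗
m ÷ V → [L^-3 M] ✓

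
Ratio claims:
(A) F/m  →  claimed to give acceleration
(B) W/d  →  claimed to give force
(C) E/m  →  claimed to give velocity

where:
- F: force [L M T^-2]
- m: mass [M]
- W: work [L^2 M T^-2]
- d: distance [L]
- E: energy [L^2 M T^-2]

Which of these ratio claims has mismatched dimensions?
(C) E/m does not give velocity

(A) F/m: [L T^-2] = acceleration [L T^-2] ✓
(B) W/d: [L M T^-2] = force [L M T^-2] ✓
(C) E/m: [L^2 T^-2] ≠ velocity [L T^-1] ✗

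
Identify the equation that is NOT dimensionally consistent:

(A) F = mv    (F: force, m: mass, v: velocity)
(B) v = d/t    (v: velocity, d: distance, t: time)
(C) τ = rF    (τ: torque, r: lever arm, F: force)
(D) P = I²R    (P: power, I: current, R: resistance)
(A) F = mv

The equation (A) F = mv is dimensionally incorrect.

LHS (F): [L M T^-2]
RHS (mv): [L M T^-1] ✗

The dimensions do not match. The other three equations balance.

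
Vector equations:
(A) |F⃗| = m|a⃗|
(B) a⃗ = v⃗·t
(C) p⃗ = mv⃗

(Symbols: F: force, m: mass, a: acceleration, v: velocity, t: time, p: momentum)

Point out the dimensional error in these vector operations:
(B) a⃗ = v⃗·t

(A) |F⃗| = m|a⃗|: LHS [L M T^-2], RHS [L M T^-2] ✓ — magnitudes of vectors are scalars
(B) a⃗ = v⃗·t: LHS [L T^-2], RHS [L] ✗ — acceleration is velocity per time; should be v⃗/t
(C) p⃗ = mv⃗: LHS [L M T^-1], RHS [L M T^-1] ✓ — mass (scalar) times velocity (vector)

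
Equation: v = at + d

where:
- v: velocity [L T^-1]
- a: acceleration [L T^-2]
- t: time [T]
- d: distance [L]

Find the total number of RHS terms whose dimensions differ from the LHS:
1

LHS v: [L T^-1]
- at: [L T^-1] ✓
- d: [L] ✗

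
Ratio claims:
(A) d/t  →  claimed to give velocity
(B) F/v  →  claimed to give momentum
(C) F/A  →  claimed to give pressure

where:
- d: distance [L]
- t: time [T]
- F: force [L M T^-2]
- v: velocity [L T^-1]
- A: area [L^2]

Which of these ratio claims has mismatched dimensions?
(B) F/v does not give momentum

(A) d/t: [L T^-1] = velocity [L T^-1] ✓
(B) F/v: [M T^-1] ≠ momentum [L M T^-1] ✗
(C) F/A: [L^-1 M T^-2] = pressure [L^-1 M T^-2] ✓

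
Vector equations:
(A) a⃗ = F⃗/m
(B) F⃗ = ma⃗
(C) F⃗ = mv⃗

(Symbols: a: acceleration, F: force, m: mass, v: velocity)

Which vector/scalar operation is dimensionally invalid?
(C) F⃗ = mv⃗

(A) a⃗ = F⃗/m: LHS [L T^-2], RHS [L T^-2] ✓ — force (vector) divided by mass (scalar)
(B) F⃗ = ma⃗: LHS [L M T^-2], RHS [L M T^-2] ✓ — Force and acceleration are vectors, mass is a scalar
(C) F⃗ = mv⃗: LHS [L M T^-2], RHS [L M T^-1] ✗ — mass times velocity is momentum, not force; should be ma⃗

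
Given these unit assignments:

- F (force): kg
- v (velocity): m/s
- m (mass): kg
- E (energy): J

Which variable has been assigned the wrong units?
F

The variable F (force) should have units N, not kg.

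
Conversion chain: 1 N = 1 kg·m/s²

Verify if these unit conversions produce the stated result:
The chain is correct (no errors).

Correct: Newton is defined as kg·m/s²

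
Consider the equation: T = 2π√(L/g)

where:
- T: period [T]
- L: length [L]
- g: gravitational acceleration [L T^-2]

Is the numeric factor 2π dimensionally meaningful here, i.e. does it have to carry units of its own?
No

T has dimensions [T] and √(L/g) already has dimensions [T], so the equation balances without 2π contributing any dimensions. 2π is a pure (dimensionless) number; changing or removing it would not affect dimensional consistency.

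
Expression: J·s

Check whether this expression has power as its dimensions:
No

The expression J·s has dimensions [L^2 M T^-1], but power has dimensions [L^2 M T^-3].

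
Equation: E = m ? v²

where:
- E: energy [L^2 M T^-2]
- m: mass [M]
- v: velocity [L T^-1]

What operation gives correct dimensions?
multiplication (×): E = m × v²

E [L^2 M T^-2]; m [M]; v² [L^2 T^-2].
m × v² → [L^2 M T^-2] ✓
m ÷ v² → [L^-2 M T^2] ✗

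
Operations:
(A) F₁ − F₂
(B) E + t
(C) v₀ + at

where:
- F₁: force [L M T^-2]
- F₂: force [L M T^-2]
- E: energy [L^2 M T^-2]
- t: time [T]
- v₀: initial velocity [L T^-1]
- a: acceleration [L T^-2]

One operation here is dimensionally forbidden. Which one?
(B) E + t

(A) F₁ − F₂: F₁ [L M T^-2] and F₂ [L M T^-2] — same dimensions ✓
(B) E + t: E [L^2 M T^-2] and t [T] — different dimensions cannot be added/subtracted ✗
(C) v₀ + at: v₀ [L T^-1] and at [L T^-1] — same dimensions ✓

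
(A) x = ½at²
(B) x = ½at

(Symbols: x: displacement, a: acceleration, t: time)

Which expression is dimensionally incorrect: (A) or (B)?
(B)

(A) x = ½at²: LHS [L], RHS [L] ✓
(B) x = ½at: LHS [L], RHS [L T^-1] ✗

Expression (B) x = ½at is dimensionally incorrect.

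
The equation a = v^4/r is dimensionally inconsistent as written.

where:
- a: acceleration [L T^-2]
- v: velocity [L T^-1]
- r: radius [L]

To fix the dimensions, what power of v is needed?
The exponent of v should be 2: a = v^2/r

The LHS a has dimensions [L T^-2]; v has dimensions [L T^-1].
As written, the RHS v^4/r (exponent 4 on v) has dimensions [L^3 T^-4], which does not match.
With exponent 2, the RHS v^2/r has dimensions [L T^-2], matching the LHS.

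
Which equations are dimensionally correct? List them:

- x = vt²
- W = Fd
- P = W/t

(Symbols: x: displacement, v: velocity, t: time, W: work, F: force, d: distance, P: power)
Dimensionally correct: W = Fd, P = W/t
Dimensionally incorrect: x = vt²
Ordered (correct first, then incorrect): W = Fd, P = W/t, x = vt²

- x = vt²: LHS [L], RHS [L T] → incorrect ✗
- W = Fd: LHS [L^2 M T^-2], RHS [L^2 M T^-2] → correct ✓
- P = W/t: LHS [L^2 M T^-3], RHS [L^2 M T^-3] → correct ✓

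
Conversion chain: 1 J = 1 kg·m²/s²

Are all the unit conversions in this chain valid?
The chain is correct (no errors).

Correct: Joule is defined as kg·m²/s²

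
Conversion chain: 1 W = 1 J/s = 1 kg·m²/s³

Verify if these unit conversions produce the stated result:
The chain is correct (no errors).

Correct: Watt is Joule per second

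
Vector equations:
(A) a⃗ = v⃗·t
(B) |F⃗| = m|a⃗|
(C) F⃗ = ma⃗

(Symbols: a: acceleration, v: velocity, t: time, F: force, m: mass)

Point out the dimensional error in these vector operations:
(A) a⃗ = v⃗·t

(A) a⃗ = v⃗·t: LHS [L T^-2], RHS [L] ✗ — acceleration is velocity per time; should be v⃗/t
(B) |F⃗| = m|a⃗|: LHS [L M T^-2], RHS [L M T^-2] ✓ — magnitudes of vectors are scalars
(C) F⃗ = ma⃗: LHS [L M T^-2], RHS [L M T^-2] ✓ — Force and acceleration are vectors, mass is a scalar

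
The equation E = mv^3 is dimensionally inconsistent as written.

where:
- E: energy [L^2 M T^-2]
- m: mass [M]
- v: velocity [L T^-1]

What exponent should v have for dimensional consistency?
The exponent of v should be 2: E = mv^2

The LHS E has dimensions [L^2 M T^-2]; v has dimensions [L T^-1].
As written, the RHS mv^3 (exponent 3 on v) has dimensions [L^3 M T^-3], which does not match.
With exponent 2, the RHS mv^2 has dimensions [L^2 M T^-2], matching the LHS.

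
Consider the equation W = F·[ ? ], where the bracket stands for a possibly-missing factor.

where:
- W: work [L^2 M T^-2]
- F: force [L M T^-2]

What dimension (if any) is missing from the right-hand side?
[L] — length (e.g. a distance d)

W has dimensions [L^2 M T^-2]; F has dimensions [L M T^-2].
The bracketed factor must supply [L^2 M T^-2] / [L M T^-2] = [L].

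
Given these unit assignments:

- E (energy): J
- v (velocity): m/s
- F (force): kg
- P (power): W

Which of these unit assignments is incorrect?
F

The variable F (force) should have units N, not kg.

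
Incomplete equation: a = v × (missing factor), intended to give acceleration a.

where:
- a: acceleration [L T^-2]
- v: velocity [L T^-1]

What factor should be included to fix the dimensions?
1/t (inverse time), dimensions [T^-1]

a has dimensions [L T^-2] and v has dimensions [L T^-1].
The missing factor must have dimensions [L T^-2] / [L T^-1] = [T^-1], i.e. inverse time (1/t).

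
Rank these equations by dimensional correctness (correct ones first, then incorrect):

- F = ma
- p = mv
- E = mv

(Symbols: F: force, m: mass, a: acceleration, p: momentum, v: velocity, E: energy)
Dimensionally correct: F = ma, p = mv
Dimensionally incorrect: E = mv
Ordered (correct first, then incorrect): F = ma, p = mv, E = mv

- F = ma: LHS [L M T^-2], RHS [L M T^-2] → correct ✓
- p = mv: LHS [L M T^-1], RHS [L M T^-1] → correct ✓
- E = mv: LHS [L^2 M T^-2], RHS [L M T^-1] → incorrect ✗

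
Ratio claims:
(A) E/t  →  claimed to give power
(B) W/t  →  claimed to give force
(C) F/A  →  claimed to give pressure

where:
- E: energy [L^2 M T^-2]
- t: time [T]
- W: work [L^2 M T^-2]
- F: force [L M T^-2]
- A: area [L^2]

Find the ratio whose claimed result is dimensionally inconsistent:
(B) W/t does not give force

(A) E/t: [L^2 M T^-3] = power [L^2 M T^-3] ✓
(B) W/t: [L^2 M T^-3] ≠ force [L M T^-2] ✗
(C) F/A: [L^-1 M T^-2] = pressure [L^-1 M T^-2] ✓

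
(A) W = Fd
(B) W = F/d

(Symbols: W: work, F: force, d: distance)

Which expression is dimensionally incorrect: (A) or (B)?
(B)

(A) W = Fd: LHS [L^2 M T^-2], RHS [L^2 M T^-2] ✓
(B) W = F/d: LHS [L^2 M T^-2], RHS [M T^-2] ✗

Expression (B) W = F/d is dimensionally incorrect.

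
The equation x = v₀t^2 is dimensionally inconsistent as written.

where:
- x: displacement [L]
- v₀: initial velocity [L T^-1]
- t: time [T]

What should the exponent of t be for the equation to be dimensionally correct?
The exponent of t should be 1: x = v₀t

The LHS x has dimensions [L]; t has dimensions [T].
As written, the RHS v₀t^2 (exponent 2 on t) has dimensions [L T], which does not match.
With exponent 1, the RHS v₀t has dimensions [L], matching the LHS.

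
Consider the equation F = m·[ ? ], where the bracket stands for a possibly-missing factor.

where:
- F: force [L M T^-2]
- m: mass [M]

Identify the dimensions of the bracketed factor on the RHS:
[L T^-2] — acceleration (e.g. a)

F has dimensions [L M T^-2]; m has dimensions [M].
The bracketed factor must supply [L M T^-2] / [M] = [L T^-2].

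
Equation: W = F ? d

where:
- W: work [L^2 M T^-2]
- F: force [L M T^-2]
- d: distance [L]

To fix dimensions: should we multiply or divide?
multiplication (×): W = F × d

W [L^2 M T^-2]; F [L M T^-2]; d [L].
F × d → [L^2 M T^-2] ✓
F ÷ d → [M T^-2] ✗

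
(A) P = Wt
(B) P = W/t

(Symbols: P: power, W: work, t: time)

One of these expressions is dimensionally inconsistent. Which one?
(A)

(A) P = Wt: LHS [L^2 M T^-3], RHS [L^2 M T^-1] ✗
(B) P = W/t: LHS [L^2 M T^-3], RHS [L^2 M T^-3] ✓

Expression (A) P = Wt is dimensionally incorrect.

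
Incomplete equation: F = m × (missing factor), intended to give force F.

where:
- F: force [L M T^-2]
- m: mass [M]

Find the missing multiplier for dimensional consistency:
a (acceleration), dimensions [L T^-2]

F has dimensions [L M T^-2] and m has dimensions [M].
The missing factor must have dimensions [L M T^-2] / [M] = [L T^-2], i.e. acceleration (a).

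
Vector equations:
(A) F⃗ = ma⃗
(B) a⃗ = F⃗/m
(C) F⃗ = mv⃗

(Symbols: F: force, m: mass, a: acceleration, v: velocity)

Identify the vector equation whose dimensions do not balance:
(C) F⃗ = mv⃗

(A) F⃗ = ma⃗: LHS [L M T^-2], RHS [L M T^-2] ✓ — Force and acceleration are vectors, mass is a scalar
(B) a⃗ = F⃗/m: LHS [L T^-2], RHS [L T^-2] ✓ — force (vector) divided by mass (scalar)
(C) F⃗ = mv⃗: LHS [L M T^-2], RHS [L M T^-1] ✗ — mass times velocity is momentum, not force; should be ma⃗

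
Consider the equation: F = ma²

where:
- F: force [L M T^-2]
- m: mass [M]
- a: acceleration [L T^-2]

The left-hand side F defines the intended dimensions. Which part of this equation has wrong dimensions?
The right-hand side term ma²

F has dimensions [L M T^-2], but ma² has dimensions [L^2 M T^-4], so the term ma² is dimensionally wrong for F.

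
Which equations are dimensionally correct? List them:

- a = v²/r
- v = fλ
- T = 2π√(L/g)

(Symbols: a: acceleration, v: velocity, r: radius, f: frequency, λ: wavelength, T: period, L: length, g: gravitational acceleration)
Dimensionally correct: a = v²/r, v = fλ, T = 2π√(L/g)
Dimensionally incorrect: none
Ordered (correct first, then incorrect): a = v²/r, v = fλ, T = 2π√(L/g)

- a = v²/r: LHS [L T^-2], RHS [L T^-2] → correct ✓
- v = fλ: LHS [L T^-1], RHS [L T^-1] → correct ✓
- T = 2π√(L/g): LHS [T], RHS [T] → correct ✓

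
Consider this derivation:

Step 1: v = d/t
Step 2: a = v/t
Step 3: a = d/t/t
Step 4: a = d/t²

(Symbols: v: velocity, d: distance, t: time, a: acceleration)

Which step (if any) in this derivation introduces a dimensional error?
No step introduces an error — all steps are dimensionally consistent.

Step 1: v = d/t → LHS [L T^-1], RHS [L T^-1] ✓
Step 2: a = v/t → LHS [L T^-2], RHS [L T^-2] ✓
Step 3: a = d/t/t → LHS [L T^-2], RHS [L T^-2] ✓
Step 4: a = d/t² → LHS [L T^-2], RHS [L T^-2] ✓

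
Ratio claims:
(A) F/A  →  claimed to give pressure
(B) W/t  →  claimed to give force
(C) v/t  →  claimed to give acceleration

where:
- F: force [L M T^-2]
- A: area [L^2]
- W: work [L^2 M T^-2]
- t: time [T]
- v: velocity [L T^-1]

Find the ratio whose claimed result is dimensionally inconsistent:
(B) W/t does not give force

(A) F/A: [L^-1 M T^-2] = pressure [L^-1 M T^-2] ✓
(B) W/t: [L^2 M T^-3] ≠ force [L M T^-2] ✗
(C) v/t: [L T^-2] = acceleration [L T^-2] ✓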